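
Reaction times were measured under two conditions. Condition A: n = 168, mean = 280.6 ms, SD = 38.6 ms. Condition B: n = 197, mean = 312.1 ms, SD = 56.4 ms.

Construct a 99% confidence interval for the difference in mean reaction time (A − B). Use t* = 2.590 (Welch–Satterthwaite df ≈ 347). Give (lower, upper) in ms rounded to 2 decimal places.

Standard errors of each mean: 38.6/√168 = 2.9781 and 56.4/√197 = 4.0183.
SE(x̄₁ − x̄₂) = √(2.9781² + 4.0183²) = 5.0016 for independent samples with unequal variances.
With t* = 2.590, the margin is 2.590 × 5.0016 = 12.9541.
x̄₁ − x̄₂ = 280.6 − 312.1 = -31.5000; the interval is -31.5000 ± 12.9541 = (-44.45, -18.55).

(-44.45, -18.55)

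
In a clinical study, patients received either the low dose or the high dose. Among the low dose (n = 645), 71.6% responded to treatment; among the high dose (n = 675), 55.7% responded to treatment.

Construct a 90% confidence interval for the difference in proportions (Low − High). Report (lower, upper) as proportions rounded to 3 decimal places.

SE₁ = √(p̂₁(1−p̂₁)/n₁) = √(0.7160·0.2840/645) = 0.01776; SE₂ = √(0.5570·0.4430/675) = 0.01912.
Independent samples: SE of the difference = √(SE₁² + SE₂²) = √(0.0003154176 + 0.0003655744) = 0.02610.
z* for 90% confidence is 1.645, so the margin of error is 1.645 × 0.02610 = 0.04293.
Point estimate p̂₁ − p̂₂ = 0.7160 − 0.5570 = 0.1590.
0.1590 ± 0.04293 → (0.116, 0.202).

(0.116, 0.202)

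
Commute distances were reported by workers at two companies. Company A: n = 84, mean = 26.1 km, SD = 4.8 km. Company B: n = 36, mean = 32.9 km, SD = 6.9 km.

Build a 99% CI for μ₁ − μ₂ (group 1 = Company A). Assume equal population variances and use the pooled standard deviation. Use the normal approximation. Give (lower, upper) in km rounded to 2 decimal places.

s_p = √[((n₁−1)s₁² + (n₂−1)s₂²)/(n₁+n₂−2)] = √[(83·4.8² + 35·6.9²)/118] = 5.5071.
SE = 5.5071·√(1/84 + 1/36) = 1.0970.
With z* = 2.576, margin = 2.576 × 1.0970 = 2.8259.
x̄₁ − x̄₂ = 26.1 − 32.9 = -6.8000; interval -6.8000 ± 2.8259 = (-9.63, -3.97).

(-9.63, -3.97)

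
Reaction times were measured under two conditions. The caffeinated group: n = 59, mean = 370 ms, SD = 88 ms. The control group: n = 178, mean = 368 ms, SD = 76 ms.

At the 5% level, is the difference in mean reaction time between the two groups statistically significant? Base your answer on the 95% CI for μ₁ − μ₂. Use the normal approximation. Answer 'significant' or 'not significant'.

SE₁ = s₁/√n₁ = 88/√59 = 11.4566; SE₂ = 76/√178 = 5.6964.
Independent samples, unequal variances: SE_diff = √(SE₁² + SE₂²) = √(131.25368356 + 32.44897296) = 12.7946.
z* = 1.960, so margin of error = 1.960 × 12.7946 = 25.0774.
Difference in means = 370 − 368 = 2.0000.
2.0000 ± 25.0774 → (-23.0774, 27.0774).
The interval (-23.0774, 27.0774) contains 0, so the difference is not significant.

not significant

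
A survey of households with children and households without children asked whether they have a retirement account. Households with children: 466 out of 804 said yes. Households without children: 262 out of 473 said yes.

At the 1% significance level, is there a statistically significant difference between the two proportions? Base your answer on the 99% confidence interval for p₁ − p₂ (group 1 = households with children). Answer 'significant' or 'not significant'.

not significant

First, p̂₁ = 466/804 = 0.5796; p̂₂ = 262/473 = 0.5539.
The two standard errors are √(0.5796×0.4204/804) = 0.01741 and √(0.5539×0.4461/473) = 0.02286.
Because the samples are independent, SE_diff = √(0.01741² + 0.02286²) = 0.02873.
Using z* = 2.576 for 99%, ME = 2.576 × 0.02873 = 0.07401.
p̂₁ − p̂₂ = 0.0257; interval 0.0257 ± 0.07401 gives (-0.04831, 0.09971).
The interval (-0.04831, 0.09971) contains 0, so the difference is not significant.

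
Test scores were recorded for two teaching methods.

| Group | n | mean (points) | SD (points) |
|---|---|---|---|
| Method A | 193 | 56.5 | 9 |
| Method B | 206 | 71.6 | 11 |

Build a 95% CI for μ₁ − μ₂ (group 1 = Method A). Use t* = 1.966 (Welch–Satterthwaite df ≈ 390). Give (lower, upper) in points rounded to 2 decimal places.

(-17.07, -13.13)

Per-group SEs: s₁/√n₁ = 9/√193 = 0.6478, s₂/√n₂ = 11/√206 = 0.7664.
Unpooled SE of the difference: √(0.41964484 + 0.58736896) = 1.0035.
Margin of error = t* · SE = 1.966 × 1.0035 = 1.9729.
x̄₁ − x̄₂ = 56.5 − 71.6 = -15.1000.
CI: -15.1000 ± 1.9729 = (-17.07, -13.13).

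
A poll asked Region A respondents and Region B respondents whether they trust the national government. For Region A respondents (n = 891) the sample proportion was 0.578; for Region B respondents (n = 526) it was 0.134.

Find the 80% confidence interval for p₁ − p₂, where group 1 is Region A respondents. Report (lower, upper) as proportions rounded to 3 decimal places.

(0.415, 0.473)

The two standard errors are √(0.5780×0.4220/891) = 0.01655 and √(0.1340×0.8660/526) = 0.01485.
Because the samples are independent, SE_diff = √(0.01655² + 0.01485²) = 0.02224.
Using z* = 1.282 for 80%, ME = 1.282 × 0.02224 = 0.02851.
p̂₁ − p̂₂ = 0.4440; interval 0.4440 ± 0.02851 gives (0.415, 0.473).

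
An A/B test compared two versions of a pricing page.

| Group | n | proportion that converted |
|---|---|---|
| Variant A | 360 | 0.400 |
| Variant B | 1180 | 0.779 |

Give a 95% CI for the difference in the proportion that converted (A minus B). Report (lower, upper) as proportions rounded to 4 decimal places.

Each SE is √(p̂(1−p̂)/n): √(0.4000·0.6000/360) = 0.02582 and √(0.7790·0.2210/1180) = 0.01208.
SE(p̂₁ − p̂₂) = √(SE₁² + SE₂²) = √(0.0006666724 + 0.0001459264) = 0.02851, since the two samples are independent.
At 95% confidence z* = 1.960; margin = 1.960 × 0.02851 = 0.05588.
The difference is 0.4000 − 0.7790 = -0.3790, so the interval is -0.3790 ± 0.05588 = (-0.4349, -0.3231).

(-0.4349, -0.3231)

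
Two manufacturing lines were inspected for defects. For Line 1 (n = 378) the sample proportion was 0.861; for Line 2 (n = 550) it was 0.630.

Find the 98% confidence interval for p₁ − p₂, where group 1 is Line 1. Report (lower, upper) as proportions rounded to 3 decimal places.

The two standard errors are √(0.8610×0.1390/378) = 0.01779 and √(0.6300×0.3700/550) = 0.02059.
Because the samples are independent, SE_diff = √(0.01779² + 0.02059²) = 0.02721.
Using z* = 2.326 for 98%, ME = 2.326 × 0.02721 = 0.06329.
p̂₁ − p̂₂ = 0.2310; interval 0.2310 ± 0.06329 gives (0.168, 0.294).

(0.168, 0.294)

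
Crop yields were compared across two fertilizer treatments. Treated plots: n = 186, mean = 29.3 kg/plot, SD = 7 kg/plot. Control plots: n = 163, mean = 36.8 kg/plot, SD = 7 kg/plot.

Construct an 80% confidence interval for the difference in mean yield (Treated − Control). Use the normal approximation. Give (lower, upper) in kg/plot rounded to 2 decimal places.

Per-group SEs: s₁/√n₁ = 7/√186 = 0.5133, s₂/√n₂ = 7/√163 = 0.5483.
Unpooled SE of the difference: √(0.26347689 + 0.30063289) = 0.7511.
Margin of error = z* · SE = 1.282 × 0.7511 = 0.9629.
x̄₁ − x̄₂ = 29.3 − 36.8 = -7.5000.
CI: -7.5000 ± 0.9629 = (-8.46, -6.54).

(-8.46, -6.54)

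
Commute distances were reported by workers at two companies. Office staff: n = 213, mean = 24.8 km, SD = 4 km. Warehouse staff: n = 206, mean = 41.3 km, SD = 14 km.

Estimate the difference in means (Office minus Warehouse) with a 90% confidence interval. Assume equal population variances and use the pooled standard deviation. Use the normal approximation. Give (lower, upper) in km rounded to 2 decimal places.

(-18.14, -14.86)

s_p = √[((n₁−1)s₁² + (n₂−1)s₂²)/(n₁+n₂−2)] = √[(212·4² + 205·14²)/417] = 10.2220.
SE = 10.2220·√(1/213 + 1/206) = 0.9989.
With z* = 1.645, margin = 1.645 × 0.9989 = 1.6432.
x̄₁ − x̄₂ = 24.8 − 41.3 = -16.5000; interval -16.5000 ± 1.6432 = (-18.14, -14.86).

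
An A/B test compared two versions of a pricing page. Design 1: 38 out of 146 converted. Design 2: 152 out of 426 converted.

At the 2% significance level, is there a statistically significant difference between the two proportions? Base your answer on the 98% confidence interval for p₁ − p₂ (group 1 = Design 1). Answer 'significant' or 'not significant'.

not significant

Sample proportions: 38/146 = 0.2603, 152/426 = 0.3568.
Each SE is √(p̂(1−p̂)/n): √(0.2603·0.7397/146) = 0.03632 and √(0.3568·0.6432/426) = 0.02321.
SE(p̂₁ − p̂₂) = √(SE₁² + SE₂²) = √(0.0013191424 + 0.0005387041) = 0.04310, since the two samples are independent.
At 98% confidence z* = 2.326; margin = 2.326 × 0.04310 = 0.10025.
The difference is 0.2603 − 0.3568 = -0.0965, so the interval is -0.0965 ± 0.10025 = (-0.19675, 0.00375).
The interval (-0.19675, 0.00375) contains 0, so the difference is not significant.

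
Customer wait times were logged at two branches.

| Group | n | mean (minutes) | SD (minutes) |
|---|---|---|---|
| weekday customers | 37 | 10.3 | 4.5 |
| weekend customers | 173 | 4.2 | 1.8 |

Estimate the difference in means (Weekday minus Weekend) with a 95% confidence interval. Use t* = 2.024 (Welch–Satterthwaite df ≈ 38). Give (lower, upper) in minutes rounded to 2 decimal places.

Standard errors of each mean: 4.5/√37 = 0.7398 and 1.8/√173 = 0.1369.
SE(x̄₁ − x̄₂) = √(0.7398² + 0.1369²) = 0.7524 for independent samples with unequal variances.
With t* = 2.024, the margin is 2.024 × 0.7524 = 1.5229.
x̄₁ − x̄₂ = 10.3 − 4.2 = 6.1000; the interval is 6.1000 ± 1.5229 = (4.58, 7.62).

(4.58, 7.62)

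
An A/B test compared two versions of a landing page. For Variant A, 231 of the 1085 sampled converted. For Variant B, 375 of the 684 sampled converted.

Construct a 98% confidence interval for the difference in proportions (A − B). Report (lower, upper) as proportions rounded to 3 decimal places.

(-0.388, -0.282)

First, p̂₁ = 231/1085 = 0.2129; p̂₂ = 375/684 = 0.5482.
The two standard errors are √(0.2129×0.7871/1085) = 0.01243 and √(0.5482×0.4518/684) = 0.01903.
Because the samples are independent, SE_diff = √(0.01243² + 0.01903²) = 0.02273.
Using z* = 2.326 for 98%, ME = 2.326 × 0.02273 = 0.05287.
p̂₁ − p̂₂ = -0.3353; interval -0.3353 ± 0.05287 gives (-0.388, -0.282).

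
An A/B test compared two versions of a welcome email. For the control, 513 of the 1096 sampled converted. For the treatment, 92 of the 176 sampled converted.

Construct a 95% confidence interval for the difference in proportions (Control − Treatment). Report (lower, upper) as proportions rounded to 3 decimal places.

Sample proportions: 513/1096 = 0.4681, 92/176 = 0.5227.
Each SE is √(p̂(1−p̂)/n): √(0.4681·0.5319/1096) = 0.01507 and √(0.5227·0.4773/176) = 0.03765.
SE(p̂₁ − p̂₂) = √(SE₁² + SE₂²) = √(0.0002271049 + 0.0014175225) = 0.04055, since the two samples are independent.
At 95% confidence z* = 1.960; margin = 1.960 × 0.04055 = 0.07948.
The difference is 0.4681 − 0.5227 = -0.0546, so the interval is -0.0546 ± 0.07948 = (-0.134, 0.025).

(-0.134, 0.025)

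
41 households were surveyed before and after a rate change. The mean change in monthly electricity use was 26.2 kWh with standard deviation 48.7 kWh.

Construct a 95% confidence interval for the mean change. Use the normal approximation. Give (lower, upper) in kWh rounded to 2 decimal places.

This is a matched-pairs design, so SE = s_d/√n = 48.7/√41 = 7.6057.
Margin = 1.960 × 7.6057 = 14.9072; the interval is 26.2 ± 14.9072 = (11.29, 41.11).

(11.29, 41.11)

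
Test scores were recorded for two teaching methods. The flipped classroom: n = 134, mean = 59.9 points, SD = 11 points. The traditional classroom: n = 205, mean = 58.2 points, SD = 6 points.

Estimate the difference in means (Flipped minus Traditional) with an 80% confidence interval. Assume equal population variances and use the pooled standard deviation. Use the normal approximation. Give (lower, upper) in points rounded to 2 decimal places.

(0.51, 2.89)

Pooled variance s_p² = [133·11² + 204·6²] / (134+205−2) = 69.5460, so s_p = 8.3394.
SE_diff = s_p·√(1/n₁ + 1/n₂) = 8.3394·√(1/134 + 1/205) = 0.9264.
z* = 1.282; margin = 1.282 × 0.9264 = 1.1876.
Difference = 59.9 − 58.2 = 1.7000.
1.7000 ± 1.1876 → (0.51, 2.89).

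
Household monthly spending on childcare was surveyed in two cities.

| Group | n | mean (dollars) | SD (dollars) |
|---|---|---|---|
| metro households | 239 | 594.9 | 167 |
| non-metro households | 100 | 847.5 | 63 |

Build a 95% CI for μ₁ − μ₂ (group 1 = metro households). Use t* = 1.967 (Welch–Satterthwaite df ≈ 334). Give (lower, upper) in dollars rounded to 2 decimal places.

(-277.20, -228.00)

Standard errors of each mean: 167/√239 = 10.8023 and 63/√100 = 6.3000.
SE(x̄₁ − x̄₂) = √(10.8023² + 6.3000²) = 12.5052 for independent samples with unequal variances.
With t* = 1.967, the margin is 1.967 × 12.5052 = 24.5977.
x̄₁ − x̄₂ = 594.9 − 847.5 = -252.6000; the interval is -252.6000 ± 24.5977 = (-277.20, -228.00).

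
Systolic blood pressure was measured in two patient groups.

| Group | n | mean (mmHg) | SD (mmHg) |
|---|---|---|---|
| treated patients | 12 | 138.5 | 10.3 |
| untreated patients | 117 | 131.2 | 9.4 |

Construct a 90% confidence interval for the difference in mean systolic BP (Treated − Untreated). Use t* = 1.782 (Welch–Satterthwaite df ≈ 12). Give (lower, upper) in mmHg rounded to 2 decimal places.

(1.78, 12.82)

Per-group SEs: s₁/√n₁ = 10.3/√12 = 2.9734, s₂/√n₂ = 9.4/√117 = 0.8690.
Unpooled SE of the difference: √(8.84110756 + 0.755161) = 3.0978.
Margin of error = t* · SE = 1.782 × 3.0978 = 5.5203.
x̄₁ − x̄₂ = 138.5 − 131.2 = 7.3000.
CI: 7.3000 ± 5.5203 = (1.78, 12.82).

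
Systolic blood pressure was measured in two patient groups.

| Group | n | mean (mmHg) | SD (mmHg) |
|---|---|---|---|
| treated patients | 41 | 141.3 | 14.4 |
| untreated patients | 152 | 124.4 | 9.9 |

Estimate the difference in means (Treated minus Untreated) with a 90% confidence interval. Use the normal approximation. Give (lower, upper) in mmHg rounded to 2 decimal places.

(12.97, 20.83)

SE₁ = s₁/√n₁ = 14.4/√41 = 2.2489; SE₂ = 9.9/√152 = 0.8030.
Independent samples, unequal variances: SE_diff = √(SE₁² + SE₂²) = √(5.05755121 + 0.644809) = 2.3880.
z* = 1.645, so margin of error = 1.645 × 2.3880 = 3.9283.
Difference in means = 141.3 − 124.4 = 16.9000.
16.9000 ± 3.9283 → (12.97, 20.83).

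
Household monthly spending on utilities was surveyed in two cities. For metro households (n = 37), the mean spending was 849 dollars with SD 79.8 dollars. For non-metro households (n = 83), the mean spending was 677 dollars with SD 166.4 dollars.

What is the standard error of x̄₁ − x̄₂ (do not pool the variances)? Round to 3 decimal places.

Per-group SEs: s₁/√n₁ = 79.8/√37 = 13.1190, s₂/√n₂ = 166.4/√83 = 18.2648.
Unpooled SE of the difference: √(172.108161 + 333.60291904) = 22.4880.

22.488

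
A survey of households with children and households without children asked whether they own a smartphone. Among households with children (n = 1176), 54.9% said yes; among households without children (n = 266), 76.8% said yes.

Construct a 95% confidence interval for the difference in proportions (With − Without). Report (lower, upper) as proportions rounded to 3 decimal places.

(-0.277, -0.161)

The two standard errors are √(0.5490×0.4510/1176) = 0.01451 and √(0.7680×0.2320/266) = 0.02588.
Because the samples are independent, SE_diff = √(0.01451² + 0.02588²) = 0.02967.
Using z* = 1.960 for 95%, ME = 1.960 × 0.02967 = 0.05815.
p̂₁ − p̂₂ = -0.2190; interval -0.2190 ± 0.05815 gives (-0.277, -0.161).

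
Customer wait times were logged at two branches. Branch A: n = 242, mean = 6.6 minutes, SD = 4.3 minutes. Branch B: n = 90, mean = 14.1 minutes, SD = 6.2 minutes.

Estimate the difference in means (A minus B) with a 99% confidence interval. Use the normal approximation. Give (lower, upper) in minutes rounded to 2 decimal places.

Per-group SEs: s₁/√n₁ = 4.3/√242 = 0.2764, s₂/√n₂ = 6.2/√90 = 0.6535.
Unpooled SE of the difference: √(0.07639696 + 0.42706225) = 0.7095.
Margin of error = z* · SE = 2.576 × 0.7095 = 1.8277.
x̄₁ − x̄₂ = 6.6 − 14.1 = -7.5000.
CI: -7.5000 ± 1.8277 = (-9.33, -5.67).

(-9.33, -5.67)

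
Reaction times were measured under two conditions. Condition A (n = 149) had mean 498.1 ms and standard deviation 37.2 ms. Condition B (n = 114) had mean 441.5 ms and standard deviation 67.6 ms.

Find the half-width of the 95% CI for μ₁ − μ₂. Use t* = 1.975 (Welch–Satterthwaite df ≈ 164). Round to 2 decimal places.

13.88

Standard errors of each mean: 37.2/√149 = 3.0475 and 67.6/√114 = 6.3313.
SE(x̄₁ − x̄₂) = √(3.0475² + 6.3313²) = 7.0266 for independent samples with unequal variances.
With t* = 1.975, the margin is 1.975 × 7.0266 = 13.8775.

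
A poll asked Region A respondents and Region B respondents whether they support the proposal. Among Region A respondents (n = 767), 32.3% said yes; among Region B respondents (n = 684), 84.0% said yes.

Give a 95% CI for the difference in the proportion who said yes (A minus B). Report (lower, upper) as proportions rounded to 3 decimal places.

The two standard errors are √(0.3230×0.6770/767) = 0.01688 and √(0.8400×0.1600/684) = 0.01402.
Because the samples are independent, SE_diff = √(0.01688² + 0.01402²) = 0.02194.
Using z* = 1.960 for 95%, ME = 1.960 × 0.02194 = 0.04300.
p̂₁ − p̂₂ = -0.5170; interval -0.5170 ± 0.04300 gives (-0.560, -0.474).

(-0.560, -0.474)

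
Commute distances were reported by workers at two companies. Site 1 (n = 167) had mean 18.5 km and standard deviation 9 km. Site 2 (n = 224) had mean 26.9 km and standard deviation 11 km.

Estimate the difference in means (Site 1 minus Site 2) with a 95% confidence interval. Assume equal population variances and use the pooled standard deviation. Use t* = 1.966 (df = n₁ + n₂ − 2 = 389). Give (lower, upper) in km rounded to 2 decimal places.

(-10.45, -6.35)

Pooled variance s_p² = [166·9² + 223·11²] / (167+224−2) = 103.9306, so s_p = 10.1946.
SE_diff = s_p·√(1/n₁ + 1/n₂) = 10.1946·√(1/167 + 1/224) = 1.0423.
t* = 1.966; margin = 1.966 × 1.0423 = 2.0492.
Difference = 18.5 − 26.9 = -8.4000.
-8.4000 ± 2.0492 → (-10.45, -6.35).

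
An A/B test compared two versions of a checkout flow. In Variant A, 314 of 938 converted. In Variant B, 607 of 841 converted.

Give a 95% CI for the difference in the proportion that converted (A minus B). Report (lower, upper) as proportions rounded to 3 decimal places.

(-0.430, -0.344)

p̂₁ = 314/938 = 0.3348 and p̂₂ = 607/841 = 0.7218.
SE₁ = √(p̂₁(1−p̂₁)/n₁) = √(0.3348·0.6652/938) = 0.01541; SE₂ = √(0.7218·0.2782/841) = 0.01545.
Independent samples: SE of the difference = √(SE₁² + SE₂²) = √(0.0002374681 + 0.0002387025) = 0.02182.
z* for 95% confidence is 1.960, so the margin of error is 1.960 × 0.02182 = 0.04277.
Point estimate p̂₁ − p̂₂ = 0.3348 − 0.7218 = -0.3870.
-0.3870 ± 0.04277 → (-0.430, -0.344).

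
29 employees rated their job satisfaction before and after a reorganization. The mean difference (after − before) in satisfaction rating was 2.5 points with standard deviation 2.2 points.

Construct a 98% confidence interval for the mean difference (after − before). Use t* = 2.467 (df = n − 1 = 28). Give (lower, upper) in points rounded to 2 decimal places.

This is a matched-pairs design, so SE = s_d/√n = 2.2/√29 = 0.4085.
Margin = 2.467 × 0.4085 = 1.0078; the interval is 2.5 ± 1.0078 = (1.49, 3.51).

(1.49, 3.51)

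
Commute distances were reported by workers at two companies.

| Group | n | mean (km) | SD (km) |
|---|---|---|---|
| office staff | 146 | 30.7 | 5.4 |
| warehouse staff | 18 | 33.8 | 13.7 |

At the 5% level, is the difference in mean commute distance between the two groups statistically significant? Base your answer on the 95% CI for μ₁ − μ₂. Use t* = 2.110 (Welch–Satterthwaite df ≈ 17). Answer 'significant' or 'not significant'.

Standard errors of each mean: 5.4/√146 = 0.4469 and 13.7/√18 = 3.2291.
SE(x̄₁ − x̄₂) = √(0.4469² + 3.2291²) = 3.2599 for independent samples with unequal variances.
With t* = 2.110, the margin is 2.110 × 3.2599 = 6.8784.
x̄₁ − x̄₂ = 30.7 − 33.8 = -3.1000; the interval is -3.1000 ± 6.8784 = (-9.9784, 3.7784).
The interval (-9.9784, 3.7784) contains 0, so the difference is not significant.

not significant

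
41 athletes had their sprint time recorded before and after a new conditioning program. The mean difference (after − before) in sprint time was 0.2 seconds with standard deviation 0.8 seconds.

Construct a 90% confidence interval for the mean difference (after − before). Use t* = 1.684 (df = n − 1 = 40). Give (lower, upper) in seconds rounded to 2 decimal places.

This is a matched-pairs design, so SE = s_d/√n = 0.8/√41 = 0.1249.
Margin = 1.684 × 0.1249 = 0.2103; the interval is 0.2 ± 0.2103 = (-0.01, 0.41).

(-0.01, 0.41)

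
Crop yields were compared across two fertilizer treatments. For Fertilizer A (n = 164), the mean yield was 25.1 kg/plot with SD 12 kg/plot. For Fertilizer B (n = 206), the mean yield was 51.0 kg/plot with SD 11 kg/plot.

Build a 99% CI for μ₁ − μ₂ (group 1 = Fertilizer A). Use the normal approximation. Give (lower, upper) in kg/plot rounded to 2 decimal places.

Per-group SEs: s₁/√n₁ = 12/√164 = 0.9370, s₂/√n₂ = 11/√206 = 0.7664.
Unpooled SE of the difference: √(0.877969 + 0.58736896) = 1.2105.
Margin of error = z* · SE = 2.576 × 1.2105 = 3.1182.
x̄₁ − x̄₂ = 25.1 − 51.0 = -25.9000.
CI: -25.9000 ± 3.1182 = (-29.02, -22.78).

(-29.02, -22.78)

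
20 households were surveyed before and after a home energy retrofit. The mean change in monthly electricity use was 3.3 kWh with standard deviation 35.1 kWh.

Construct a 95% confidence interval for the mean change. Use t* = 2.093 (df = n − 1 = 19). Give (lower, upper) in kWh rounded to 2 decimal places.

(-13.13, 19.73)

This is a matched-pairs design, so SE = s_d/√n = 35.1/√20 = 7.8486.
Margin = 2.093 × 7.8486 = 16.4271; the interval is 3.3 ± 16.4271 = (-13.13, 19.73).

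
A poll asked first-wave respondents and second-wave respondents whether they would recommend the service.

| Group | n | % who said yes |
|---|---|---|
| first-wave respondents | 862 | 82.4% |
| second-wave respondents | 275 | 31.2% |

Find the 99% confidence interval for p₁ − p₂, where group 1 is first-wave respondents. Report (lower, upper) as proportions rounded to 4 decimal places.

The two standard errors are √(0.8240×0.1760/862) = 0.01297 and √(0.3120×0.6880/275) = 0.02794.
Because the samples are independent, SE_diff = √(0.01297² + 0.02794²) = 0.03080.
Using z* = 2.576 for 99%, ME = 2.576 × 0.03080 = 0.07934.
p̂₁ − p̂₂ = 0.5120; interval 0.5120 ± 0.07934 gives (0.4327, 0.5913).

(0.4327, 0.5913)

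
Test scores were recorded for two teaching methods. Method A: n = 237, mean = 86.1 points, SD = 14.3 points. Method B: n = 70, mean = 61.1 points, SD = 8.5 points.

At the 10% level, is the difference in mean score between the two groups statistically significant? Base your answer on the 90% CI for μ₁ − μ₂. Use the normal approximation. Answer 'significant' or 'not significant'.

significant

Standard errors of each mean: 14.3/√237 = 0.9289 and 8.5/√70 = 1.0159.
SE(x̄₁ − x̄₂) = √(0.9289² + 1.0159²) = 1.3766 for independent samples with unequal variances.
With z* = 1.645, the margin is 1.645 × 1.3766 = 2.2645.
x̄₁ − x̄₂ = 86.1 − 61.1 = 25.0000; the interval is 25.0000 ± 2.2645 = (22.7355, 27.2645).
The interval (22.7355, 27.2645) does not contain 0, so the difference is significant.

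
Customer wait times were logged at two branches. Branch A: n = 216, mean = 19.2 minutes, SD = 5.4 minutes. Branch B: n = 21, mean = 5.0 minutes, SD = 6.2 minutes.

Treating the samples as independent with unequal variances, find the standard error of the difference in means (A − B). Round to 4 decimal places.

Per-group SEs: s₁/√n₁ = 5.4/√216 = 0.3674, s₂/√n₂ = 6.2/√21 = 1.3530.
Unpooled SE of the difference: √(0.13498276 + 1.830609) = 1.4020.

1.4020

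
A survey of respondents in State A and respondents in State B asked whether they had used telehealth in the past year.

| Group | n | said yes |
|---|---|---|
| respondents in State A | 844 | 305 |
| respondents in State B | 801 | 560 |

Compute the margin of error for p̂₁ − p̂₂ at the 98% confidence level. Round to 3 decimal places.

Sample proportions: 305/844 = 0.3614, 560/801 = 0.6991.
Each SE is √(p̂(1−p̂)/n): √(0.3614·0.6386/844) = 0.01654 and √(0.6991·0.3009/801) = 0.01621.
SE(p̂₁ − p̂₂) = √(SE₁² + SE₂²) = √(0.0002735716 + 0.0002627641) = 0.02316, since the two samples are independent.
At 98% confidence z* = 2.326; margin = 2.326 × 0.02316 = 0.05387.

0.054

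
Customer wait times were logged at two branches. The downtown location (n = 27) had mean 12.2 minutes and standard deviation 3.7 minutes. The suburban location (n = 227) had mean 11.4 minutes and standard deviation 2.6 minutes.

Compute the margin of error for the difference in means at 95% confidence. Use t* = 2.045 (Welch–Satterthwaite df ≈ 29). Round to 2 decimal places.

Standard errors of each mean: 3.7/√27 = 0.7121 and 2.6/√227 = 0.1726.
SE(x̄₁ − x̄₂) = √(0.7121² + 0.1726²) = 0.7327 for independent samples with unequal variances.
With t* = 2.045, the margin is 2.045 × 0.7327 = 1.4984.

1.50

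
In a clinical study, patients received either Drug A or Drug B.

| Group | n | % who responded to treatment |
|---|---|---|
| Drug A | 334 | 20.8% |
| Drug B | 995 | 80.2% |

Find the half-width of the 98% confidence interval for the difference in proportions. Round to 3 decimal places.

0.059

The two standard errors are √(0.2080×0.7920/334) = 0.02221 and √(0.8020×0.1980/995) = 0.01263.
Because the samples are independent, SE_diff = √(0.02221² + 0.01263²) = 0.02555.
Using z* = 2.326 for 98%, ME = 2.326 × 0.02555 = 0.05943.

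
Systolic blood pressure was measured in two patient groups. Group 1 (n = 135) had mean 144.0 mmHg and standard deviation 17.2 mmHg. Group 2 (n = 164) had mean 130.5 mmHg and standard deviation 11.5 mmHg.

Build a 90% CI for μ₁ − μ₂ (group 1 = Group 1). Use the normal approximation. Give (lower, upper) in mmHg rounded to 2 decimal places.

SE₁ = s₁/√n₁ = 17.2/√135 = 1.4803; SE₂ = 11.5/√164 = 0.8980.
Independent samples, unequal variances: SE_diff = √(SE₁² + SE₂²) = √(2.19128809 + 0.806404) = 1.7314.
z* = 1.645, so margin of error = 1.645 × 1.7314 = 2.8482.
Difference in means = 144.0 − 130.5 = 13.5000.
13.5000 ± 2.8482 → (10.65, 16.35).

(10.65, 16.35)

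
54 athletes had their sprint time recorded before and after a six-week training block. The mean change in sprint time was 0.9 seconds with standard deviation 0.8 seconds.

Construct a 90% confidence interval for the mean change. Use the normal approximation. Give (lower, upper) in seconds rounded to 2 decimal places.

(0.72, 1.08)

Paired design: SE = s_d/√n = 0.8/√54 = 0.1089.
z* = 1.645; margin of error = 1.645 × 0.1089 = 0.1791.
0.9 ± 0.1791 → (0.72, 1.08).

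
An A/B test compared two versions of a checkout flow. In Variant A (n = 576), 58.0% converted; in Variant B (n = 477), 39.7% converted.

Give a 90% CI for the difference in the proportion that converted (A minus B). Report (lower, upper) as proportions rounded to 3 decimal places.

(0.133, 0.233)

The two standard errors are √(0.5800×0.4200/576) = 0.02056 and √(0.3970×0.6030/477) = 0.02240.
Because the samples are independent, SE_diff = √(0.02056² + 0.02240²) = 0.03041.
Using z* = 1.645 for 90%, ME = 1.645 × 0.03041 = 0.05002.
p̂₁ − p̂₂ = 0.1830; interval 0.1830 ± 0.05002 gives (0.133, 0.233).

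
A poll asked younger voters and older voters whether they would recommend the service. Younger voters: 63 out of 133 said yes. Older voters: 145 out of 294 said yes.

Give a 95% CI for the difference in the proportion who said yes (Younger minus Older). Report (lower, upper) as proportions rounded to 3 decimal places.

(-0.122, 0.083)

First, p̂₁ = 63/133 = 0.4737; p̂₂ = 145/294 = 0.4932.
The two standard errors are √(0.4737×0.5263/133) = 0.04330 and √(0.4932×0.5068/294) = 0.02916.
Because the samples are independent, SE_diff = √(0.04330² + 0.02916²) = 0.05220.
Using z* = 1.960 for 95%, ME = 1.960 × 0.05220 = 0.10231.
p̂₁ − p̂₂ = -0.0195; interval -0.0195 ± 0.10231 gives (-0.122, 0.083).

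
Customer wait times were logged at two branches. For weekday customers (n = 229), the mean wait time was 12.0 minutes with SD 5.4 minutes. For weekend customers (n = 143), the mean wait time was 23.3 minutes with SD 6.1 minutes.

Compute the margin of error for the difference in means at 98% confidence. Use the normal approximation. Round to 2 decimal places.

1.45

SE₁ = s₁/√n₁ = 5.4/√229 = 0.3568; SE₂ = 6.1/√143 = 0.5101.
Independent samples, unequal variances: SE_diff = √(SE₁² + SE₂²) = √(0.12730624 + 0.26020201) = 0.6225.
z* = 2.326, so margin of error = 2.326 × 0.6225 = 1.4479.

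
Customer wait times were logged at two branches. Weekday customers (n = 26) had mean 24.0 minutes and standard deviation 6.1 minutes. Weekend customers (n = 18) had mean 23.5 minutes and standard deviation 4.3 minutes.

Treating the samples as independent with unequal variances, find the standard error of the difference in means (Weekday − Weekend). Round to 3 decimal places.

1.568

SE₁ = s₁/√n₁ = 6.1/√26 = 1.1963; SE₂ = 4.3/√18 = 1.0135.
Independent samples, unequal variances: SE_diff = √(SE₁² + SE₂²) = √(1.43113369 + 1.02718225) = 1.5679.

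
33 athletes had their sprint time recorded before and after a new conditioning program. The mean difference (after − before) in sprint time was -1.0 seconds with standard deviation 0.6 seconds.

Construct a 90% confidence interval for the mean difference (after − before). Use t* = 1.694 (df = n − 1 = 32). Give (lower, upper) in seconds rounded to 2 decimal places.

(-1.18, -0.82)

Paired design: SE = s_d/√n = 0.6/√33 = 0.1044.
t* = 1.694; margin of error = 1.694 × 0.1044 = 0.1769.
-1.0 ± 0.1769 → (-1.18, -0.82).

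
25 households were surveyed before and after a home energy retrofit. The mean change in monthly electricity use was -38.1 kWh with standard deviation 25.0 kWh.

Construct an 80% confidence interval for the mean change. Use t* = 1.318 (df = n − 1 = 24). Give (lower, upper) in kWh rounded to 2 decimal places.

(-44.69, -31.51)

This is a matched-pairs design, so SE = s_d/√n = 25.0/√25 = 5.0000.
Margin = 1.318 × 5.0000 = 6.5900; the interval is -38.1 ± 6.5900 = (-44.69, -31.51).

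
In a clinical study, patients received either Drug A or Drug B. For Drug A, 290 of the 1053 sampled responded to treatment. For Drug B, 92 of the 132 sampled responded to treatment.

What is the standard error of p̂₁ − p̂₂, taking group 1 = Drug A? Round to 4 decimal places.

0.0423

First, p̂₁ = 290/1053 = 0.2754; p̂₂ = 92/132 = 0.6970.
The two standard errors are √(0.2754×0.7246/1053) = 0.01377 and √(0.6970×0.3030/132) = 0.04000.
Because the samples are independent, SE_diff = √(0.01377² + 0.04000²) = 0.04230.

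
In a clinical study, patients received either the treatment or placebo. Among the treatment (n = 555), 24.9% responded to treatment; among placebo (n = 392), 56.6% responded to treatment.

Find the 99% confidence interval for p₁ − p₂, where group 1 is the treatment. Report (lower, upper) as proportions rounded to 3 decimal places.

(-0.397, -0.237)

The two standard errors are √(0.2490×0.7510/555) = 0.01836 and √(0.5660×0.4340/392) = 0.02503.
Because the samples are independent, SE_diff = √(0.01836² + 0.02503²) = 0.03104.
Using z* = 2.576 for 99%, ME = 2.576 × 0.03104 = 0.07996.
p̂₁ − p̂₂ = -0.3170; interval -0.3170 ± 0.07996 gives (-0.397, -0.237).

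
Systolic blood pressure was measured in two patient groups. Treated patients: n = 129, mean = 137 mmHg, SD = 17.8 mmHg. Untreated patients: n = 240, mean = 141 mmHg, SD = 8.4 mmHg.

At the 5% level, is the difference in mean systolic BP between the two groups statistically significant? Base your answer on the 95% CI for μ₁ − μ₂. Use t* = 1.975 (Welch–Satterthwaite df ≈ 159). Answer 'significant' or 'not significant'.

SE₁ = s₁/√n₁ = 17.8/√129 = 1.5672; SE₂ = 8.4/√240 = 0.5422.
Independent samples, unequal variances: SE_diff = √(SE₁² + SE₂²) = √(2.45611584 + 0.29398084) = 1.6583.
t* = 1.975, so margin of error = 1.975 × 1.6583 = 3.2751.
Difference in means = 137 − 141 = -4.0000.
-4.0000 ± 3.2751 → (-7.2751, -0.7249).
The interval (-7.2751, -0.7249) does not contain 0, so the difference is significant.

significant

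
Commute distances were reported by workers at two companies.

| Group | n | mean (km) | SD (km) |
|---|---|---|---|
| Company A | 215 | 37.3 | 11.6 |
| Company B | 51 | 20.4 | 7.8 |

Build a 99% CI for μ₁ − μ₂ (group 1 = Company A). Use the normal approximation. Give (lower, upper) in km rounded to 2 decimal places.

SE₁ = s₁/√n₁ = 11.6/√215 = 0.7911; SE₂ = 7.8/√51 = 1.0922.
Independent samples, unequal variances: SE_diff = √(SE₁² + SE₂²) = √(0.62583921 + 1.19290084) = 1.3486.
z* = 2.576, so margin of error = 2.576 × 1.3486 = 3.4740.
Difference in means = 37.3 − 20.4 = 16.9000.
16.9000 ± 3.4740 → (13.43, 20.37).

(13.43, 20.37)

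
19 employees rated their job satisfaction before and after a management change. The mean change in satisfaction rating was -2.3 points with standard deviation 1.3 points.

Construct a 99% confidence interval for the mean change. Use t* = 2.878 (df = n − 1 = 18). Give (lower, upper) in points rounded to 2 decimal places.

(-3.16, -1.44)

Paired design: SE = s_d/√n = 1.3/√19 = 0.2982.
t* = 2.878; margin of error = 2.878 × 0.2982 = 0.8582.
-2.3 ± 0.8582 → (-3.16, -1.44).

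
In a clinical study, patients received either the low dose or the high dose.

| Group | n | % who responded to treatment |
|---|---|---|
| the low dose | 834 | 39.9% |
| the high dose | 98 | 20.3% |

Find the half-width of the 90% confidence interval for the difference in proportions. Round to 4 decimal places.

SE₁ = √(p̂₁(1−p̂₁)/n₁) = √(0.3990·0.6010/834) = 0.01696; SE₂ = √(0.2030·0.7970/98) = 0.04063.
Independent samples: SE of the difference = √(SE₁² + SE₂²) = √(0.0002876416 + 0.0016507969) = 0.04403.
z* for 90% confidence is 1.645, so the margin of error is 1.645 × 0.04403 = 0.07243.

0.0724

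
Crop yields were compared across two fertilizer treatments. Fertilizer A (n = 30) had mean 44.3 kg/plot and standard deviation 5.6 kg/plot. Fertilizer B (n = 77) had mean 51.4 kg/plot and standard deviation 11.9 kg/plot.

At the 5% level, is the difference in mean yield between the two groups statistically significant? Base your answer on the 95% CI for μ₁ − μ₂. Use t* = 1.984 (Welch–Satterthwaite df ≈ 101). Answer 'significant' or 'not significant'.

significant

SE₁ = s₁/√n₁ = 5.6/√30 = 1.0224; SE₂ = 11.9/√77 = 1.3561.
Independent samples, unequal variances: SE_diff = √(SE₁² + SE₂²) = √(1.04530176 + 1.83900721) = 1.6983.
t* = 1.984, so margin of error = 1.984 × 1.6983 = 3.3694.
Difference in means = 44.3 − 51.4 = -7.1000.
-7.1000 ± 3.3694 → (-10.4694, -3.7306).
The interval (-10.4694, -3.7306) does not contain 0, so the difference is significant.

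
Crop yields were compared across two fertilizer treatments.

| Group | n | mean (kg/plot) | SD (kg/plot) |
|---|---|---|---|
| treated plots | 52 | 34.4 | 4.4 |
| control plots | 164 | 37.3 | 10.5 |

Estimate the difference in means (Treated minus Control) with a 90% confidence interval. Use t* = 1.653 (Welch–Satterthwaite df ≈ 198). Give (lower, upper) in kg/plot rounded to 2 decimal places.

SE₁ = s₁/√n₁ = 4.4/√52 = 0.6102; SE₂ = 10.5/√164 = 0.8199.
Independent samples, unequal variances: SE_diff = √(SE₁² + SE₂²) = √(0.37234404 + 0.67223601) = 1.0220.
t* = 1.653, so margin of error = 1.653 × 1.0220 = 1.6894.
Difference in means = 34.4 − 37.3 = -2.9000.
-2.9000 ± 1.6894 → (-4.59, -1.21).

(-4.59, -1.21)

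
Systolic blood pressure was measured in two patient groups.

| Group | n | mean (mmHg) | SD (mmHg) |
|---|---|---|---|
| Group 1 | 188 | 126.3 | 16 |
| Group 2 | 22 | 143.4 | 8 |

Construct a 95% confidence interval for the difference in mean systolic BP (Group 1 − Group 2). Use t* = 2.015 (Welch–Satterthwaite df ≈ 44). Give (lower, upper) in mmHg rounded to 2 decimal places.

Per-group SEs: s₁/√n₁ = 16/√188 = 1.1669, s₂/√n₂ = 8/√22 = 1.7056.
Unpooled SE of the difference: √(1.36165561 + 2.90907136) = 2.0666.
Margin of error = t* · SE = 2.015 × 2.0666 = 4.1642.
x̄₁ − x̄₂ = 126.3 − 143.4 = -17.1000.
CI: -17.1000 ± 4.1642 = (-21.26, -12.94).

(-21.26, -12.94)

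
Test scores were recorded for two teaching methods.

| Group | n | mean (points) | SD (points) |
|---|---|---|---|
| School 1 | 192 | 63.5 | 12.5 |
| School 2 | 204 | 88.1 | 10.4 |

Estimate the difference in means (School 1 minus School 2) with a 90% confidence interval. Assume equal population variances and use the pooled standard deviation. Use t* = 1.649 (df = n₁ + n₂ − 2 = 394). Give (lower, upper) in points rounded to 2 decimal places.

s_p = √[((n₁−1)s₁² + (n₂−1)s₂²)/(n₁+n₂−2)] = √[(191·12.5² + 203·10.4²)/394] = 11.4662.
SE = 11.4662·√(1/192 + 1/204) = 1.1529.
With t* = 1.649, margin = 1.649 × 1.1529 = 1.9011.
x̄₁ − x̄₂ = 63.5 − 88.1 = -24.6000; interval -24.6000 ± 1.9011 = (-26.50, -22.70).

(-26.50, -22.70)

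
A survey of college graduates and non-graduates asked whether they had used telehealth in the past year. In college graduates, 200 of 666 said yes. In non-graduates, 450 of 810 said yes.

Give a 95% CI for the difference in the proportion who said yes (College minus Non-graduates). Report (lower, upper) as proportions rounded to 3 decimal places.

(-0.304, -0.206)

First, p̂₁ = 200/666 = 0.3003; p̂₂ = 450/810 = 0.5556.
The two standard errors are √(0.3003×0.6997/666) = 0.01776 and √(0.5556×0.4444/810) = 0.01746.
Because the samples are independent, SE_diff = √(0.01776² + 0.01746²) = 0.02491.
Using z* = 1.960 for 95%, ME = 1.960 × 0.02491 = 0.04882.
p̂₁ − p̂₂ = -0.2553; interval -0.2553 ± 0.04882 gives (-0.304, -0.206).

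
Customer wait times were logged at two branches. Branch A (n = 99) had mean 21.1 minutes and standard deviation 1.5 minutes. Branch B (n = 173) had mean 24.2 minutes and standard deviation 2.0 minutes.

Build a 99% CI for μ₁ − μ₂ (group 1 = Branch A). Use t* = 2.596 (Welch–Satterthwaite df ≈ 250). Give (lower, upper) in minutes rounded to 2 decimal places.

Per-group SEs: s₁/√n₁ = 1.5/√99 = 0.1508, s₂/√n₂ = 2.0/√173 = 0.1521.
Unpooled SE of the difference: √(0.02274064 + 0.02313441) = 0.2142.
Margin of error = t* · SE = 2.596 × 0.2142 = 0.5561.
x̄₁ − x̄₂ = 21.1 − 24.2 = -3.1000.
CI: -3.1000 ± 0.5561 = (-3.66, -2.54).

(-3.66, -2.54)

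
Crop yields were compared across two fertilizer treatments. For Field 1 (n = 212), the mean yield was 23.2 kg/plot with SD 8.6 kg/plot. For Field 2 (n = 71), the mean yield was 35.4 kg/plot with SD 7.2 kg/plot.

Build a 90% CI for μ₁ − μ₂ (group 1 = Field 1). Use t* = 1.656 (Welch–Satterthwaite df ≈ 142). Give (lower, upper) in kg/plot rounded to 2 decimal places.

(-13.92, -10.48)

Standard errors of each mean: 8.6/√212 = 0.5907 and 7.2/√71 = 0.8545.
SE(x̄₁ − x̄₂) = √(0.5907² + 0.8545²) = 1.0388 for independent samples with unequal variances.
With t* = 1.656, the margin is 1.656 × 1.0388 = 1.7203.
x̄₁ − x̄₂ = 23.2 − 35.4 = -12.2000; the interval is -12.2000 ± 1.7203 = (-13.92, -10.48).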